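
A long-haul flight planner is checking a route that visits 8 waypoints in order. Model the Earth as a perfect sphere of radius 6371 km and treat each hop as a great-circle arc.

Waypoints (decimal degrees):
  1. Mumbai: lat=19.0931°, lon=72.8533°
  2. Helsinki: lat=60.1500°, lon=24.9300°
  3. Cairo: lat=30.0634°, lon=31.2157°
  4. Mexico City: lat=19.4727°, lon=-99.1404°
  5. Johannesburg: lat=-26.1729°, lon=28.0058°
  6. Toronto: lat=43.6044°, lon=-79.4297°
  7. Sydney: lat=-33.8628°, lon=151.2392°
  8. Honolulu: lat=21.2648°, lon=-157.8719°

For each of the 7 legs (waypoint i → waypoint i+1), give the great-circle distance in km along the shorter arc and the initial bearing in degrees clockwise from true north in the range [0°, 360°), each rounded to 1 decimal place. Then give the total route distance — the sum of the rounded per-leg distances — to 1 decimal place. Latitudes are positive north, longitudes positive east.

Leg 1: φ1=0.3332375, φ2=1.0498155, Δφ=0.7165781, Δλ=-0.8364194 rad; a=sin²(Δφ/2)+cosφ1·cosφ2·sin²(Δλ/2)=0.2005495550; c=2·atan2(√a, √(1-a))=0.928668399; dist=6371·c=5916.546 ≈ 5916.5 km; running total=5916.5 km
Leg 1 bearing: y=sinΔλ·cosφ2=-0.36944008, x=cosφ1·sinφ2-sinφ1·cosφ2·cosΔλ=0.71051513; θ=atan2(y, x)=-27.4727° <0 so +360° → 332.5273° ≈ 332.5°
Leg 2: φ1=1.0498155, φ2=0.5247053, Δφ=-0.5251102, Δλ=0.1097062 rad; a=sin²(Δφ/2)+cosφ1·cosφ2·sin²(Δλ/2)=0.0686604900; c=2·atan2(√a, √(1-a))=0.530253243; dist=6371·c=3378.243 ≈ 3378.2 km; running total=9294.7 km
Leg 2 bearing: y=sinΔλ·cosφ2=0.09475723, x=cosφ1·sinφ2-sinφ1·cosφ2·cosΔλ=-0.49679571; θ=atan2(y, x)=169.2013° ≈ 169.2°
Leg 3: φ1=0.5247053, φ2=0.3398627, Δφ=-0.1848426, Δλ=-2.2751431 rad; a=sin²(Δφ/2)+cosφ1·cosφ2·sin²(Δλ/2)=0.6806850004; c=2·atan2(√a, √(1-a))=1.940533094; dist=6371·c=12363.136 ≈ 12363.1 km; running total=21657.8 km
Leg 3 bearing: y=sinΔλ·cosφ2=-0.71844662, x=cosφ1·sinφ2-sinφ1·cosφ2·cosΔλ=0.59434517; θ=atan2(y, x)=-50.4003° <0 so +360° → 309.5997° ≈ 309.6°
Leg 4: φ1=0.3398627, φ2=-0.4568033, Δφ=-0.7966660, Δλ=2.2191198 rad; a=sin²(Δφ/2)+cosφ1·cosφ2·sin²(Δλ/2)=0.8289878406; c=2·atan2(√a, √(1-a))=2.288923721; dist=6371·c=14582.733 ≈ 14582.7 km; running total=36240.5 km
Leg 4 bearing: y=sinΔλ·cosφ2=0.71536858, x=cosφ1·sinφ2-sinφ1·cosφ2·cosΔλ=-0.23519311; θ=atan2(y, x)=108.1994° ≈ 108.2°
Leg 5: φ1=-0.4568033, φ2=0.7610403, Δφ=1.2178436, Δλ=-1.8751032 rad; a=sin²(Δφ/2)+cosφ1·cosφ2·sin²(Δλ/2)=0.7494627941; c=2·atan2(√a, √(1-a))=2.093154922; dist=6371·c=13335.490 ≈ 13335.5 km; running total=49576.0 km
Leg 5 bearing: y=sinΔλ·cosφ2=-0.69084916, x=cosφ1·sinφ2-sinφ1·cosφ2·cosΔλ=0.52325969; θ=atan2(y, x)=-52.8592° <0 so +360° → 307.1408° ≈ 307.1°
Leg 6: φ1=0.7610403, φ2=-0.5910174, Δφ=-1.3520577, Δλ=4.0259318 rad; a=sin²(Δφ/2)+cosφ1·cosφ2·sin²(Δλ/2)=0.8826945443; c=2·atan2(√a, √(1-a))=2.442442021; dist=6371·c=15560.798 ≈ 15560.8 km; running total=65136.8 km
Leg 6 bearing: y=sinΔλ·cosφ2=-0.64229140, x=cosφ1·sinφ2-sinφ1·cosφ2·cosΔλ=-0.04051304; θ=atan2(y, x)=-93.6092° <0 so +360° → 266.3908° ≈ 266.4°
Leg 7: φ1=-0.5910174, φ2=0.3711408, Δφ=0.9621581, Δλ=-5.3950064 rad; a=sin²(Δφ/2)+cosφ1·cosφ2·sin²(Δλ/2)=0.3569649327; c=2·atan2(√a, √(1-a))=1.280673277; dist=6371·c=8159.169 ≈ 8159.2 km; running total=73296.0 km
Leg 7 bearing: y=sinΔλ·cosφ2=0.72309480, x=cosφ1·sinφ2-sinφ1·cosφ2·cosΔλ=0.62872711; θ=atan2(y, x)=48.9932° ≈ 49.0°

Leg 1: dist=5916.5 km, bearing=332.5°
Leg 2: dist=3378.2 km, bearing=169.2°
Leg 3: dist=12363.1 km, bearing=309.6°
Leg 4: dist=14582.7 km, bearing=108.2°
Leg 5: dist=13335.5 km, bearing=307.1°
Leg 6: dist=15560.8 km, bearing=266.4°
Leg 7: dist=8159.2 km, bearing=49.0°
Total: 73296.0 km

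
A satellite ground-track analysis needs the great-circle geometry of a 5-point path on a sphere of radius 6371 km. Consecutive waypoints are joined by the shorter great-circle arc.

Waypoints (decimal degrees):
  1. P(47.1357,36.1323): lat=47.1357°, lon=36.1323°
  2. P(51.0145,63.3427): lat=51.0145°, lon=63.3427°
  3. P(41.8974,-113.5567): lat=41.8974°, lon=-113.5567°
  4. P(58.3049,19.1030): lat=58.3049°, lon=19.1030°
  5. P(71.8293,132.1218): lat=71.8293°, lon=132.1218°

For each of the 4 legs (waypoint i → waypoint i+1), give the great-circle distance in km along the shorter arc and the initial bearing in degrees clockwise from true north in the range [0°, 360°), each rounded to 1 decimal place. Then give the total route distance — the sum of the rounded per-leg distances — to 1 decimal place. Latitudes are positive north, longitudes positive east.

Leg 1: dist=2016.1 km, bearing=67.6°
Leg 2: dist=9679.4 km, bearing=357.7°
Leg 3: dist=8045.0 km, bearing=23.9°
Leg 4: dist=4658.6 km, bearing=25.5°
Total: 24399.1 km

Leg 1: φ1=0.8226732, φ2=0.8903710, Δφ=0.0676978, Δλ=0.4749111 rad; a=sin²(Δφ/2)+cosφ1·cosφ2·sin²(Δλ/2)=0.0248263281; c=2·atan2(√a, √(1-a))=0.316446150; dist=6371·c=2016.078 ≈ 2016.1 km; running total=2016.1 km
Leg 1 bearing: y=sinΔλ·cosφ2=0.28767270, x=cosφ1·sinφ2-sinφ1·cosφ2·cosΔλ=0.11867748; θ=atan2(y, x)=67.5817° ≈ 67.6°
Leg 2: φ1=0.8903710, φ2=0.7312476, Δφ=-0.1591234, Δλ=-3.0874770 rad; a=sin²(Δφ/2)+cosφ1·cosφ2·sin²(Δλ/2)=0.4742570575; c=2·atan2(√a, √(1-a))=1.519287668; dist=6371·c=9679.382 ≈ 9679.4 km; running total=11695.5 km
Leg 2 bearing: y=sinΔλ·cosφ2=-0.04026091, x=cosφ1·sinφ2-sinφ1·cosφ2·cosΔλ=0.99786185; θ=atan2(y, x)=-2.3105° <0 so +360° → 357.6895° ≈ 357.7°
Leg 3: φ1=0.7312476, φ2=1.0176125, Δφ=0.2863649, Δλ=2.3153485 rad; a=sin²(Δφ/2)+cosφ1·cosφ2·sin²(Δλ/2)=0.3484046908; c=2·atan2(√a, √(1-a))=1.262757229; dist=6371·c=8045.026 ≈ 8045.0 km; running total=19740.5 km
Leg 3 bearing: y=sinΔλ·cosφ2=0.38637383, x=cosφ1·sinφ2-sinφ1·cosφ2·cosΔλ=0.87108594; θ=atan2(y, x)=23.9199° ≈ 23.9°
Leg 4: φ1=1.0176125, φ2=1.2536578, Δφ=0.2360453, Δλ=1.9725502 rad; a=sin²(Δφ/2)+cosφ1·cosφ2·sin²(Δλ/2)=0.1278218151; c=2·atan2(√a, √(1-a))=0.731225836; dist=6371·c=4658.640 ≈ 4658.6 km; running total=24399.1 km
Leg 4 bearing: y=sinΔλ·cosφ2=0.28701859, x=cosφ1·sinφ2-sinφ1·cosφ2·cosΔλ=0.60295433; θ=atan2(y, x)=25.4554° ≈ 25.5°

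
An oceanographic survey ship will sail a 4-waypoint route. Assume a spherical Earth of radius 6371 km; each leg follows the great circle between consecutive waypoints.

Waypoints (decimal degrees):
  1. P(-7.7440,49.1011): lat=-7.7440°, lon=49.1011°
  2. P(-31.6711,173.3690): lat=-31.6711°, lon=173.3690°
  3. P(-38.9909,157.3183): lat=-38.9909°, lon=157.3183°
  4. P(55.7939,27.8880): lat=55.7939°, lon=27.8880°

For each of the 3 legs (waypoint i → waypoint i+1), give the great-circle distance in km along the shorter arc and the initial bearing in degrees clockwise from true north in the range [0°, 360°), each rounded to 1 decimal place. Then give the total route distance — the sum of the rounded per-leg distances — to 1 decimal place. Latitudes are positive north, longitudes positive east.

Leg 1: dist=12657.8 km, bearing=129.7°
Leg 2: dist=1664.5 km, bearing=236.3°
Leg 3: dist=15892.9 km, bearing=313.9°
Total: 30215.2 km

Leg 1: φ1=-0.1351583, φ2=-0.5527650, Δφ=-0.4176067, Δλ=2.1688840 rad; a=sin²(Δφ/2)+cosφ1·cosφ2·sin²(Δλ/2)=0.7020455932; c=2·atan2(√a, √(1-a))=1.986781395; dist=6371·c=12657.784 ≈ 12657.8 km; running total=12657.8 km
Leg 1 bearing: y=sinΔλ·cosφ2=0.70334106, x=cosφ1·sinφ2-sinφ1·cosφ2·cosΔλ=-0.58482618; θ=atan2(y, x)=129.7434° ≈ 129.7°
Leg 2: φ1=-0.5527650, φ2=-0.6805196, Δφ=-0.1277546, Δλ=-0.2801376 rad; a=sin²(Δφ/2)+cosφ1·cosφ2·sin²(Δλ/2)=0.0169681639; c=2·atan2(√a, √(1-a))=0.261266262; dist=6371·c=1664.527 ≈ 1664.5 km; running total=14322.3 km
Leg 2 bearing: y=sinΔλ·cosφ2=-0.21489905, x=cosφ1·sinφ2-sinφ1·cosφ2·cosΔλ=-0.14331567; θ=atan2(y, x)=-123.6992° <0 so +360° → 236.3008° ≈ 236.3°
Leg 3: φ1=-0.6805196, φ2=0.9737873, Δφ=1.6543068, Δλ=-2.2589849 rad; a=sin²(Δφ/2)+cosφ1·cosφ2·sin²(Δλ/2)=0.8989400219; c=2·atan2(√a, √(1-a))=2.494566561; dist=6371·c=15892.884 ≈ 15892.9 km; running total=30215.2 km
Leg 3 bearing: y=sinΔλ·cosφ2=-0.43421997, x=cosφ1·sinφ2-sinφ1·cosφ2·cosΔλ=0.41813927; θ=atan2(y, x)=-46.0808° <0 so +360° → 313.9192° ≈ 313.9°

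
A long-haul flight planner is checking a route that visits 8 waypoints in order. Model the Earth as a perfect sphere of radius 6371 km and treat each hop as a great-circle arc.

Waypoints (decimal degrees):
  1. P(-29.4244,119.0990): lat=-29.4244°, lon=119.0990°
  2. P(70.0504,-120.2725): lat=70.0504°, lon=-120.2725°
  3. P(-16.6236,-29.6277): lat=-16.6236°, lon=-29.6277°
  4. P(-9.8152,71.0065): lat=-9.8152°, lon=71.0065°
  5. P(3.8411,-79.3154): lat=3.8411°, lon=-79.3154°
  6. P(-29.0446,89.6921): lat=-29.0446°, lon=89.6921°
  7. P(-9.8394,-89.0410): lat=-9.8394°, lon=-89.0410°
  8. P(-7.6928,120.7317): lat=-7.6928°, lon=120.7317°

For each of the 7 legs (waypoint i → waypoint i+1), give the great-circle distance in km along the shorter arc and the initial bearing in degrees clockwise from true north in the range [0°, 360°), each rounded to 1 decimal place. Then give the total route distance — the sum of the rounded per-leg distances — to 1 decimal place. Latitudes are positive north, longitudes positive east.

Leg 1: φ1=-0.5135527, φ2=1.2226101, Δφ=1.7361628, Δλ=-4.1778208 rad; a=sin²(Δφ/2)+cosφ1·cosφ2·sin²(Δλ/2)=0.8065997721; c=2·atan2(√a, √(1-a))=2.230901006; dist=6371·c=14213.070 ≈ 14213.1 km; running total=14213.1 km
Leg 1 bearing: y=sinΔλ·cosφ2=0.29359308, x=cosφ1·sinφ2-sinφ1·cosφ2·cosΔλ=0.73334127; θ=atan2(y, x)=21.8187° ≈ 21.8°
Leg 2: φ1=1.2226101, φ2=-0.2901366, Δφ=-1.5127467, Δλ=1.5820502 rad; a=sin²(Δφ/2)+cosφ1·cosφ2·sin²(Δλ/2)=0.6362976548; c=2·atan2(√a, √(1-a))=1.846885797; dist=6371·c=11766.509 ≈ 11766.5 km; running total=25979.6 km
Leg 2 bearing: y=sinΔλ·cosφ2=0.95814414, x=cosφ1·sinφ2-sinφ1·cosφ2·cosΔλ=-0.08747344; θ=atan2(y, x)=95.2163° ≈ 95.2°
Leg 3: φ1=-0.2901366, φ2=-0.1713076, Δφ=0.1188290, Δλ=1.7563981 rad; a=sin²(Δφ/2)+cosφ1·cosφ2·sin²(Δλ/2)=0.5627340745; c=2·atan2(√a, √(1-a))=1.696596022; dist=6371·c=10809.013 ≈ 10809.0 km; running total=36788.6 km
Leg 3 bearing: y=sinΔλ·cosφ2=0.96843947, x=cosφ1·sinφ2-sinφ1·cosφ2·cosΔλ=-0.21536651; θ=atan2(y, x)=102.5377° ≈ 102.5°
Leg 4: φ1=-0.1713076, φ2=0.0670398, Δφ=0.2383474, Δλ=-2.6236121 rad; a=sin²(Δφ/2)+cosφ1·cosφ2·sin²(Δλ/2)=0.9328001698; c=2·atan2(√a, √(1-a))=2.617144374; dist=6371·c=16673.827 ≈ 16673.8 km; running total=53462.4 km
Leg 4 bearing: y=sinΔλ·cosφ2=-0.49401440, x=cosφ1·sinφ2-sinφ1·cosφ2·cosΔλ=-0.08176689; θ=atan2(y, x)=-99.3981° <0 so +360° → 260.6019° ≈ 260.6°
Leg 5: φ1=0.0670398, φ2=-0.5069239, Δφ=-0.5739637, Δλ=2.9497373 rad; a=sin²(Δφ/2)+cosφ1·cosφ2·sin²(Δλ/2)=0.9443983065; c=2·atan2(√a, √(1-a))=2.665509022; dist=6371·c=16981.958 ≈ 16982.0 km; running total=70444.4 km
Leg 5 bearing: y=sinΔλ·cosφ2=0.16670091, x=cosφ1·sinφ2-sinφ1·cosφ2·cosΔλ=-0.42690911; θ=atan2(y, x)=158.6702° ≈ 158.7°
Leg 6: φ1=-0.5069239, φ2=-0.1717299, Δφ=0.3351940, Δλ=-3.1194811 rad; a=sin²(Δφ/2)+cosφ1·cosφ2·sin²(Δλ/2)=0.8891039564; c=2·atan2(√a, √(1-a))=2.462603465; dist=6371·c=15689.247 ≈ 15689.2 km; running total=86133.6 km
Leg 6 bearing: y=sinΔλ·cosφ2=-0.02178455, x=cosφ1·sinφ2-sinφ1·cosφ2·cosΔλ=-0.62762877; θ=atan2(y, x)=-178.0121° <0 so +360° → 181.9879° ≈ 182.0°
Leg 7: φ1=-0.1717299, φ2=-0.1342647, Δφ=0.0374652, Δλ=3.6612243 rad; a=sin²(Δφ/2)+cosφ1·cosφ2·sin²(Δλ/2)=0.9123310321; c=2·atan2(√a, √(1-a))=2.540400811; dist=6371·c=16184.894 ≈ 16184.9 km; running total=102318.5 km
Leg 7 bearing: y=sinΔλ·cosφ2=-0.49209141, x=cosφ1·sinφ2-sinφ1·cosφ2·cosΔλ=-0.27888802; θ=atan2(y, x)=-119.5420° <0 so +360° → 240.4580° ≈ 240.5°

Leg 1: dist=14213.1 km, bearing=21.8°
Leg 2: dist=11766.5 km, bearing=95.2°
Leg 3: dist=10809.0 km, bearing=102.5°
Leg 4: dist=16673.8 km, bearing=260.6°
Leg 5: dist=16982.0 km, bearing=158.7°
Leg 6: dist=15689.2 km, bearing=182.0°
Leg 7: dist=16184.9 km, bearing=240.5°
Total: 102318.5 km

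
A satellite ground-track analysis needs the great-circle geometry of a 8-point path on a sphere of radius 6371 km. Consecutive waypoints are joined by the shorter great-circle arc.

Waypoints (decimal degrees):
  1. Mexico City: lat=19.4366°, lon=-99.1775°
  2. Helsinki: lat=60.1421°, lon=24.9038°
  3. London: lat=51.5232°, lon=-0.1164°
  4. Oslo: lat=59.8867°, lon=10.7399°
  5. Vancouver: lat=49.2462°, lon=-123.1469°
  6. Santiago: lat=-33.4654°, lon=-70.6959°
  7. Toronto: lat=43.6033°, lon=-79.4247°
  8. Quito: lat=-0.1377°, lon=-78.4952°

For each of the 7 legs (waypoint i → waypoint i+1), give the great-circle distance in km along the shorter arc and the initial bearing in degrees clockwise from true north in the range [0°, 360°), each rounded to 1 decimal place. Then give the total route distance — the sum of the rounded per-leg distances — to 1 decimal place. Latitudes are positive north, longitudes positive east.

Leg 1: dist=9845.0 km, bearing=24.4°
Leg 2: dist=1816.3 km, bearing=249.3°
Leg 3: dist=1149.1 km, bearing=31.8°
Leg 4: dist=7188.1 km, bearing=328.6°
Leg 5: dist=10555.0 km, bearing=138.4°
Leg 6: dist=8615.3 km, bearing=353.5°
Leg 7: dist=4864.7 km, bearing=178.7°
Total: 44033.5 km

Leg 1: φ1=0.3392327, φ2=1.0496777, Δφ=0.7104450, Δλ=2.1656272 rad; a=sin²(Δφ/2)+cosφ1·cosφ2·sin²(Δλ/2)=0.4872437230; c=2·atan2(√a, √(1-a))=1.545281004; dist=6371·c=9844.985 ≈ 9845.0 km; running total=9845.0 km
Leg 1 bearing: y=sinΔλ·cosφ2=0.41234143, x=cosφ1·sinφ2-sinφ1·cosφ2·cosΔλ=0.91067209; θ=atan2(y, x)=24.3604° ≈ 24.4°
Leg 2: φ1=1.0496777, φ2=0.8992495, Δφ=-0.1504282, Δλ=-0.4366849 rad; a=sin²(Δφ/2)+cosφ1·cosφ2·sin²(Δλ/2)=0.0201807059; c=2·atan2(√a, √(1-a))=0.285082023; dist=6371·c=1816.258 ≈ 1816.3 km; running total=11661.3 km
Leg 2 bearing: y=sinΔλ·cosφ2=-0.26315090, x=cosφ1·sinφ2-sinφ1·cosφ2·cosΔλ=-0.09922391; θ=atan2(y, x)=-110.6595° <0 so +360° → 249.3405° ≈ 249.3°
Leg 3: φ1=0.8992495, φ2=1.0452201, Δφ=0.1459706, Δλ=0.1894782 rad; a=sin²(Δφ/2)+cosφ1·cosφ2·sin²(Δλ/2)=0.0081108550; c=2·atan2(√a, √(1-a))=0.180364952; dist=6371·c=1149.105 ≈ 1149.1 km; running total=12810.4 km
Leg 3 bearing: y=sinΔλ·cosφ2=0.09449558, x=cosφ1·sinφ2-sinφ1·cosφ2·cosΔλ=0.15248233; θ=atan2(y, x)=31.7871° ≈ 31.8°
Leg 4: φ1=1.0452201, φ2=0.8595083, Δφ=-0.1857118, Δλ=-2.3367655 rad; a=sin²(Δφ/2)+cosφ1·cosφ2·sin²(Δλ/2)=0.2858837171; c=2·atan2(√a, √(1-a))=1.128260302; dist=6371·c=7188.146 ≈ 7188.1 km; running total=19998.5 km
Leg 4 bearing: y=sinΔλ·cosφ2=-0.47048724, x=cosφ1·sinφ2-sinφ1·cosφ2·cosΔλ=0.77153006; θ=atan2(y, x)=-31.3753° <0 so +360° → 328.6247° ≈ 328.6°
Leg 5: φ1=0.8595083, φ2=-0.5840814, Δφ=-1.4435897, Δλ=0.9154426 rad; a=sin²(Δφ/2)+cosφ1·cosφ2·sin²(Δλ/2)=0.5429150385; c=2·atan2(√a, √(1-a))=1.656732137; dist=6371·c=10555.040 ≈ 10555.0 km; running total=30553.5 km
Leg 5 bearing: y=sinΔλ·cosφ2=0.66139586, x=cosφ1·sinφ2-sinφ1·cosφ2·cosΔλ=-0.74510987; θ=atan2(y, x)=138.4062° ≈ 138.4°
Leg 6: φ1=-0.5840814, φ2=0.7610211, Δφ=1.3451026, Δλ=-0.1523463 rad; a=sin²(Δφ/2)+cosφ1·cosφ2·sin²(Δλ/2)=0.3916070450; c=2·atan2(√a, √(1-a))=1.352275452; dist=6371·c=8615.347 ≈ 8615.3 km; running total=39168.8 km
Leg 6 bearing: y=sinΔλ·cosφ2=-0.10989261, x=cosφ1·sinφ2-sinφ1·cosφ2·cosΔλ=0.97001417; θ=atan2(y, x)=-6.4635° <0 so +360° → 353.5365° ≈ 353.5°
Leg 7: φ1=0.7610211, φ2=-0.0024033, Δφ=-0.7634245, Δλ=0.0162228 rad; a=sin²(Δφ/2)+cosφ1·cosφ2·sin²(Δλ/2)=0.1388113553; c=2·atan2(√a, √(1-a))=0.763562275; dist=6371·c=4864.655 ≈ 4864.7 km; running total=44033.5 km
Leg 7 bearing: y=sinΔλ·cosφ2=0.01622208, x=cosφ1·sinφ2-sinφ1·cosφ2·cosΔλ=-0.69130883; θ=atan2(y, x)=178.6558° ≈ 178.7°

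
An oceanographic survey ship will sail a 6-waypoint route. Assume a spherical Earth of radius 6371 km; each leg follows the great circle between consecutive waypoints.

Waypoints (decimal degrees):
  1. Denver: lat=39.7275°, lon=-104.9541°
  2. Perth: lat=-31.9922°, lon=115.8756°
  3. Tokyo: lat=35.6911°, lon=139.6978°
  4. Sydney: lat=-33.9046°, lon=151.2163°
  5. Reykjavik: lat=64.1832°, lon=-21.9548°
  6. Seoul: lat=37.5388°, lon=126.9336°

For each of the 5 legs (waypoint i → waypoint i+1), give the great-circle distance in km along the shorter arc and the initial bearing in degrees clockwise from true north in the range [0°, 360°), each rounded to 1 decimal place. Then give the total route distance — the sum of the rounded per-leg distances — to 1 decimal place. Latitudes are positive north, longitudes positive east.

Leg 1: φ1=0.6933757, φ2=-0.5583692, Δφ=-1.2517449, Δλ=3.8542054 rad; a=sin²(Δφ/2)+cosφ1·cosφ2·sin²(Δλ/2)=0.9160857061; c=2·atan2(√a, √(1-a))=2.553808434; dist=6371·c=16270.314 ≈ 16270.3 km; running total=16270.3 km
Leg 1 bearing: y=sinΔλ·cosφ2=-0.55451196, x=cosφ1·sinφ2-sinφ1·cosφ2·cosΔλ=0.00268856; θ=atan2(y, x)=-89.7222° <0 so +360° → 270.2778° ≈ 270.3°
Leg 2: φ1=-0.5583692, φ2=0.6229272, Δφ=1.1812964, Δλ=0.4157758 rad; a=sin²(Δφ/2)+cosφ1·cosφ2·sin²(Δλ/2)=0.3394797658; c=2·atan2(√a, √(1-a))=1.243968420; dist=6371·c=7925.323 ≈ 7925.3 km; running total=24195.6 km
Leg 2 bearing: y=sinΔλ·cosφ2=0.32803696, x=cosφ1·sinφ2-sinφ1·cosφ2·cosΔλ=0.88843951; θ=atan2(y, x)=20.2656° ≈ 20.3°
Leg 3: φ1=0.6229272, φ2=-0.5917469, Δφ=-1.2146741, Δλ=0.2010357 rad; a=sin²(Δφ/2)+cosφ1·cosφ2·sin²(Δλ/2)=0.3324666783; c=2·atan2(√a, √(1-a))=1.229120365; dist=6371·c=7830.726 ≈ 7830.7 km; running total=32026.3 km
Leg 3 bearing: y=sinΔλ·cosφ2=0.16573150, x=cosφ1·sinφ2-sinφ1·cosφ2·cosΔλ=-0.92750386; θ=atan2(y, x)=169.8690° ≈ 169.9°
Leg 4: φ1=-0.5917469, φ2=1.1202082, Δφ=1.7119551, Δλ=-3.0224059 rad; a=sin²(Δφ/2)+cosφ1·cosφ2·sin²(Δλ/2)=0.9305098525; c=2·atan2(√a, √(1-a))=2.608067646; dist=6371·c=16615.999 ≈ 16616.0 km; running total=48642.3 km
Leg 4 bearing: y=sinΔλ·cosφ2=-0.05178246, x=cosφ1·sinφ2-sinφ1·cosφ2·cosΔλ=0.50592850; θ=atan2(y, x)=-5.8439° <0 so +360° → 354.1561° ≈ 354.2°
Leg 5: φ1=1.1202082, φ2=0.6551757, Δφ=-0.4650325, Δλ=2.5985928 rad; a=sin²(Δφ/2)+cosφ1·cosφ2·sin²(Δλ/2)=0.3735832446; c=2·atan2(√a, √(1-a))=1.315188524; dist=6371·c=8379.066 ≈ 8379.1 km; running total=57021.4 km
Leg 5 bearing: y=sinΔλ·cosφ2=0.40971786, x=cosφ1·sinφ2-sinφ1·cosφ2·cosΔλ=0.87647389; θ=atan2(y, x)=25.0543° ≈ 25.1°

Leg 1: dist=16270.3 km, bearing=270.3°
Leg 2: dist=7925.3 km, bearing=20.3°
Leg 3: dist=7830.7 km, bearing=169.9°
Leg 4: dist=16616.0 km, bearing=354.2°
Leg 5: dist=8379.1 km, bearing=25.1°
Total: 57021.4 km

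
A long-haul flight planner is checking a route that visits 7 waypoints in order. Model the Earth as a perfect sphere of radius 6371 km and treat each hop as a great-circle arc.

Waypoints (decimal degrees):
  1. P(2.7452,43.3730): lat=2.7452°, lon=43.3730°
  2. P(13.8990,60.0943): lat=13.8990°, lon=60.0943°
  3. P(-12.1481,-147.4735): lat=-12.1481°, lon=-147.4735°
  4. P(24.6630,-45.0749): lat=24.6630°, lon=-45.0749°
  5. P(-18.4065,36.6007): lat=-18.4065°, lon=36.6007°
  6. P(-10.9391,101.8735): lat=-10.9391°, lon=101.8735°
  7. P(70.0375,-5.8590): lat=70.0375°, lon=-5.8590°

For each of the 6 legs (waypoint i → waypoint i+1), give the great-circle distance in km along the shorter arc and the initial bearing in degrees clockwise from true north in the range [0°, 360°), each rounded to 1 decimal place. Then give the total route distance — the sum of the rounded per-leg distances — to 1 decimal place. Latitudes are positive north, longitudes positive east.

Leg 1: φ1=0.0479128, φ2=0.2425833, Δφ=0.1946705, Δλ=0.2918417 rad; a=sin²(Δφ/2)+cosφ1·cosφ2·sin²(Δλ/2)=0.0299438900; c=2·atan2(√a, √(1-a))=0.347836949; dist=6371·c=2216.069 ≈ 2216.1 km; running total=2216.1 km
Leg 1 bearing: y=sinΔλ·cosφ2=0.27929243, x=cosφ1·sinφ2-sinφ1·cosφ2·cosΔλ=0.19540919; θ=atan2(y, x)=55.0211° ≈ 55.0°
Leg 2: φ1=0.2425833, φ2=-0.2120243, Δφ=-0.4546077, Δλ=-3.6227415 rad; a=sin²(Δφ/2)+cosφ1·cosφ2·sin²(Δλ/2)=0.9458945844; c=2·atan2(√a, √(1-a))=2.672080606; dist=6371·c=17023.826 ≈ 17023.8 km; running total=19239.9 km
Leg 2 bearing: y=sinΔλ·cosφ2=0.45243445, x=cosφ1·sinφ2-sinφ1·cosφ2·cosΔλ=0.00389228; θ=atan2(y, x)=89.5071° ≈ 89.5°
Leg 3: φ1=-0.2120243, φ2=0.4304506, Δφ=0.6424749, Δλ=1.7871927 rad; a=sin²(Δφ/2)+cosφ1·cosφ2·sin²(Δλ/2)=0.6392838791; c=2·atan2(√a, √(1-a))=1.853098841; dist=6371·c=11806.093 ≈ 11806.1 km; running total=31046.0 km
Leg 3 bearing: y=sinΔλ·cosφ2=0.88758289, x=cosφ1·sinφ2-sinφ1·cosφ2·cosΔλ=0.36687413; θ=atan2(y, x)=67.5427° ≈ 67.5°
Leg 4: φ1=0.4304506, φ2=-0.3212540, Δφ=-0.7517046, Δλ=1.4255081 rad; a=sin²(Δφ/2)+cosφ1·cosφ2·sin²(Δλ/2)=0.5034597543; c=2·atan2(√a, √(1-a))=1.577715891; dist=6371·c=10051.628 ≈ 10051.6 km; running total=41097.6 km
Leg 4 bearing: y=sinΔλ·cosφ2=0.93884343, x=cosφ1·sinφ2-sinφ1·cosφ2·cosΔλ=-0.34427480; θ=atan2(y, x)=110.1380° ≈ 110.1°
Leg 5: φ1=-0.3212540, φ2=-0.1909233, Δφ=0.1303307, Δλ=1.1392253 rad; a=sin²(Δφ/2)+cosφ1·cosφ2·sin²(Δλ/2)=0.2751969365; c=2·atan2(√a, √(1-a))=1.104471992; dist=6371·c=7036.591 ≈ 7036.6 km; running total=48134.2 km
Leg 5 bearing: y=sinΔλ·cosφ2=0.89180521, x=cosφ1·sinφ2-sinφ1·cosφ2·cosΔλ=-0.05037663; θ=atan2(y, x)=93.2331° ≈ 93.2°
Leg 6: φ1=-0.1909233, φ2=1.2223850, Δφ=1.4133083, Δλ=-1.8802868 rad; a=sin²(Δφ/2)+cosφ1·cosφ2·sin²(Δλ/2)=0.6402285780; c=2·atan2(√a, √(1-a))=1.855066673; dist=6371·c=11818.630 ≈ 11818.6 km; running total=59952.8 km
Leg 6 bearing: y=sinΔλ·cosφ2=-0.32518450, x=cosφ1·sinφ2-sinφ1·cosφ2·cosΔλ=0.90310510; θ=atan2(y, x)=-19.8026° <0 so +360° → 340.1974° ≈ 340.2°

Leg 1: dist=2216.1 km, bearing=55.0°
Leg 2: dist=17023.8 km, bearing=89.5°
Leg 3: dist=11806.1 km, bearing=67.5°
Leg 4: dist=10051.6 km, bearing=110.1°
Leg 5: dist=7036.6 km, bearing=93.2°
Leg 6: dist=11818.6 km, bearing=340.2°
Total: 59952.8 km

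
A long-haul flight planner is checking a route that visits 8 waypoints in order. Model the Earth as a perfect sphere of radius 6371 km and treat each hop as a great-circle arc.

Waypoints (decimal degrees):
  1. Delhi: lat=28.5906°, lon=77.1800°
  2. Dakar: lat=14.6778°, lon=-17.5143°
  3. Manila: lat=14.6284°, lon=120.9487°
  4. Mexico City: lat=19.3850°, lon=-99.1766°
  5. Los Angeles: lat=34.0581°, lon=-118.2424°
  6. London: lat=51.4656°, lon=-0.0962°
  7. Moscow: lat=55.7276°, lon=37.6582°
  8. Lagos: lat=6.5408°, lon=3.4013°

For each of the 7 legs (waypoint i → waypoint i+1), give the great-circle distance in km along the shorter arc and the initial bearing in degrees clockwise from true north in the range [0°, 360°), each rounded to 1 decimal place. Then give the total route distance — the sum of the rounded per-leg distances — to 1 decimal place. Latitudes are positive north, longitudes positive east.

Leg 1: dist=9677.8 km, bearing=285.1°
Leg 2: dist=14404.4 km, bearing=56.3°
Leg 3: dist=14220.2 km, bearing=50.4°
Leg 4: dist=2491.3 km, bearing=314.8°
Leg 5: dist=8759.7 km, bearing=34.1°
Leg 6: dist=2503.4 km, bearing=64.2°
Leg 7: dist=6247.3 km, bearing=222.3°
Total: 58304.1 km

Leg 1: φ1=0.4990001, φ2=0.2561759, Δφ=-0.2428242, Δλ=-1.6527273 rad; a=sin²(Δφ/2)+cosφ1·cosφ2·sin²(Δλ/2)=0.4741294813; c=2·atan2(√a, √(1-a))=1.519032175; dist=6371·c=9677.754 ≈ 9677.8 km; running total=9677.8 km
Leg 1 bearing: y=sinΔλ·cosφ2=-0.96412101, x=cosφ1·sinφ2-sinφ1·cosφ2·cosΔλ=0.26037195; θ=atan2(y, x)=-74.8871° <0 so +360° → 285.1129° ≈ 285.1°
Leg 2: φ1=0.2561759, φ2=0.2553137, Δφ=-0.0008622, Δλ=2.4166352 rad; a=sin²(Δφ/2)+cosφ1·cosφ2·sin²(Δλ/2)=0.8183180999; c=2·atan2(√a, √(1-a))=2.260924720; dist=6371·c=14404.351 ≈ 14404.4 km; running total=24082.2 km
Leg 2 bearing: y=sinΔλ·cosφ2=0.64160847, x=cosφ1·sinφ2-sinφ1·cosφ2·cosΔλ=0.42782347; θ=atan2(y, x)=56.3047° ≈ 56.3°
Leg 3: φ1=0.2553137, φ2=0.3383321, Δφ=0.0830183, Δλ=-3.8419113 rad; a=sin²(Δφ/2)+cosφ1·cosφ2·sin²(Δλ/2)=0.8070417438; c=2·atan2(√a, √(1-a))=2.232020510; dist=6371·c=14220.203 ≈ 14220.2 km; running total=38302.4 km
Leg 3 bearing: y=sinΔλ·cosφ2=0.60792655, x=cosφ1·sinφ2-sinφ1·cosφ2·cosΔλ=0.50331578; θ=atan2(y, x)=50.3779° ≈ 50.4°
Leg 4: φ1=0.3383321, φ2=0.5944260, Δφ=0.2560939, Δλ=-0.3327610 rad; a=sin²(Δφ/2)+cosφ1·cosφ2·sin²(Δλ/2)=0.0377416702; c=2·atan2(√a, √(1-a))=0.391030828; dist=6371·c=2491.257 ≈ 2491.3 km; running total=40793.7 km
Leg 4 bearing: y=sinΔλ·cosφ2=-0.27062291, x=cosφ1·sinφ2-sinφ1·cosφ2·cosΔλ=0.26838813; θ=atan2(y, x)=-45.2376° <0 so +360° → 314.7624° ≈ 314.8°
Leg 5: φ1=0.5944260, φ2=0.8982442, Δφ=0.3038182, Δλ=2.0620402 rad; a=sin²(Δφ/2)+cosφ1·cosφ2·sin²(Δλ/2)=0.4026951612; c=2·atan2(√a, √(1-a))=1.374936823; dist=6371·c=8759.722 ≈ 8759.7 km; running total=49553.4 km
Leg 5 bearing: y=sinΔλ·cosφ2=0.54931449, x=cosφ1·sinφ2-sinφ1·cosφ2·cosΔλ=0.81263809; θ=atan2(y, x)=34.0573° ≈ 34.1°
Leg 6: φ1=0.8982442, φ2=0.9726301, Δφ=0.0743859, Δλ=0.6589386 rad; a=sin²(Δφ/2)+cosφ1·cosφ2·sin²(Δλ/2)=0.0381060665; c=2·atan2(√a, √(1-a))=0.392938546; dist=6371·c=2503.411 ≈ 2503.4 km; running total=52056.8 km
Leg 6 bearing: y=sinΔλ·cosφ2=0.34479091, x=cosφ1·sinφ2-sinφ1·cosφ2·cosΔλ=0.16653890; θ=atan2(y, x)=64.2188° ≈ 64.2°
Leg 7: φ1=0.9726301, φ2=0.1141585, Δφ=-0.8584716, Δλ=-0.5978957 rad; a=sin²(Δφ/2)+cosφ1·cosφ2·sin²(Δλ/2)=0.2217297465; c=2·atan2(√a, √(1-a))=0.980580310; dist=6371·c=6247.277 ≈ 6247.3 km; running total=58304.1 km
Leg 7 bearing: y=sinΔλ·cosφ2=-0.55924052, x=cosφ1·sinφ2-sinφ1·cosφ2·cosΔλ=-0.61442063; θ=atan2(y, x)=-137.6918° <0 so +360° → 222.3082° ≈ 222.3°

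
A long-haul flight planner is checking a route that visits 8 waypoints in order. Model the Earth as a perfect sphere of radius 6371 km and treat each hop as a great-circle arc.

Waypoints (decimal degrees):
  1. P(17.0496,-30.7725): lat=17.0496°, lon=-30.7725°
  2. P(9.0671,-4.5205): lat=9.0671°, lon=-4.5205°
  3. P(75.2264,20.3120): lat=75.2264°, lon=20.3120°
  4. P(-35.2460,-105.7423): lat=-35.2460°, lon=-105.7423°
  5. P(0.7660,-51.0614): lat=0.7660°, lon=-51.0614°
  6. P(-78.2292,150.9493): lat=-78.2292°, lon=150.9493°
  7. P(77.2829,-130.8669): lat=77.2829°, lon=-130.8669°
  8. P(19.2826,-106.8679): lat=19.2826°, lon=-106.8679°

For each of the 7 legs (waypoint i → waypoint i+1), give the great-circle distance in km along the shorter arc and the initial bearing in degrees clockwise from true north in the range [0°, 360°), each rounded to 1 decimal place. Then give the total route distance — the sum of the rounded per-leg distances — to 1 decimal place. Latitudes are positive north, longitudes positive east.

Leg 1: φ1=0.2975717, φ2=0.1582507, Δφ=-0.1393209, Δλ=0.4581838 rad; a=sin²(Δφ/2)+cosφ1·cosφ2·sin²(Δλ/2)=0.0535334989; c=2·atan2(√a, √(1-a))=0.466977634; dist=6371·c=2975.115 ≈ 2975.1 km; running total=2975.1 km
Leg 1 bearing: y=sinΔλ·cosφ2=0.43679297, x=cosφ1·sinφ2-sinφ1·cosφ2·cosΔλ=-0.10900713; θ=atan2(y, x)=104.0126° ≈ 104.0°
Leg 2: φ1=0.1582507, φ2=1.3129484, Δφ=1.1546976, Δλ=0.4334089 rad; a=sin²(Δφ/2)+cosφ1·cosφ2·sin²(Δλ/2)=0.3095438631; c=2·atan2(√a, √(1-a))=1.180013574; dist=6371·c=7517.866 ≈ 7517.9 km; running total=10493.0 km
Leg 2 bearing: y=sinΔλ·cosφ2=0.10709167, x=cosφ1·sinφ2-sinφ1·cosφ2·cosΔλ=0.91838838; θ=atan2(y, x)=6.6511° ≈ 6.7°
Leg 3: φ1=1.3129484, φ2=-0.6151587, Δφ=-1.9281071, Δλ=-2.2000626 rad; a=sin²(Δφ/2)+cosφ1·cosφ2·sin²(Δλ/2)=0.8402892509; c=2·atan2(√a, √(1-a))=2.319348247; dist=6371·c=14776.568 ≈ 14776.6 km; running total=25269.6 km
Leg 3 bearing: y=sinΔλ·cosφ2=-0.66025426, x=cosφ1·sinφ2-sinφ1·cosφ2·cosΔλ=0.31761173; θ=atan2(y, x)=-64.3104° <0 so +360° → 295.6896° ≈ 295.7°
Leg 4: φ1=-0.6151587, φ2=0.0133692, Δφ=0.6285280, Δλ=0.9543617 rad; a=sin²(Δφ/2)+cosφ1·cosφ2·sin²(Δλ/2)=0.2678045941; c=2·atan2(√a, √(1-a))=1.087849698; dist=6371·c=6930.690 ≈ 6930.7 km; running total=32200.3 km
Leg 4 bearing: y=sinΔλ·cosφ2=0.81587199, x=cosφ1·sinφ2-sinφ1·cosφ2·cosΔλ=0.34452005; θ=atan2(y, x)=67.1070° ≈ 67.1°
Leg 5: φ1=0.0133692, φ2=-1.3653571, Δφ=-1.3787263, Δλ=3.5257518 rad; a=sin²(Δφ/2)+cosφ1·cosφ2·sin²(Δλ/2)=0.6010996966; c=2·atan2(√a, √(1-a))=1.774399510; dist=6371·c=11304.699 ≈ 11304.7 km; running total=43505.0 km
Leg 5 bearing: y=sinΔλ·cosφ2=-0.07645400, x=cosφ1·sinφ2-sinφ1·cosφ2·cosΔλ=-0.97635557; θ=atan2(y, x)=-175.5226° <0 so +360° → 184.4774° ≈ 184.5°
Leg 6: φ1=-1.3653571, φ2=1.3488411, Δφ=2.7141982, Δλ=-4.9186206 rad; a=sin²(Δφ/2)+cosφ1·cosφ2·sin²(Δλ/2)=0.9728802036; c=2·atan2(√a, √(1-a))=2.810723697; dist=6371·c=17907.121 ≈ 17907.1 km; running total=61412.1 km
Leg 6 bearing: y=sinΔλ·cosφ2=0.21547253, x=cosφ1·sinφ2-sinφ1·cosφ2·cosΔλ=0.24312310; θ=atan2(y, x)=41.5496° ≈ 41.5°
Leg 7: φ1=1.3488411, φ2=0.3365449, Δφ=-1.0122962, Δλ=0.4188616 rad; a=sin²(Δφ/2)+cosφ1·cosφ2·sin²(Δλ/2)=0.2440239554; c=2·atan2(√a, √(1-a))=1.033340595; dist=6371·c=6583.413 ≈ 6583.4 km; running total=67995.5 km
Leg 7 bearing: y=sinΔλ·cosφ2=0.38390419, x=cosφ1·sinφ2-sinφ1·cosφ2·cosΔλ=-0.76845470; θ=atan2(y, x)=153.4542° ≈ 153.5°

Leg 1: dist=2975.1 km, bearing=104.0°
Leg 2: dist=7517.9 km, bearing=6.7°
Leg 3: dist=14776.6 km, bearing=295.7°
Leg 4: dist=6930.7 km, bearing=67.1°
Leg 5: dist=11304.7 km, bearing=184.5°
Leg 6: dist=17907.1 km, bearing=41.5°
Leg 7: dist=6583.4 km, bearing=153.5°
Total: 67995.5 km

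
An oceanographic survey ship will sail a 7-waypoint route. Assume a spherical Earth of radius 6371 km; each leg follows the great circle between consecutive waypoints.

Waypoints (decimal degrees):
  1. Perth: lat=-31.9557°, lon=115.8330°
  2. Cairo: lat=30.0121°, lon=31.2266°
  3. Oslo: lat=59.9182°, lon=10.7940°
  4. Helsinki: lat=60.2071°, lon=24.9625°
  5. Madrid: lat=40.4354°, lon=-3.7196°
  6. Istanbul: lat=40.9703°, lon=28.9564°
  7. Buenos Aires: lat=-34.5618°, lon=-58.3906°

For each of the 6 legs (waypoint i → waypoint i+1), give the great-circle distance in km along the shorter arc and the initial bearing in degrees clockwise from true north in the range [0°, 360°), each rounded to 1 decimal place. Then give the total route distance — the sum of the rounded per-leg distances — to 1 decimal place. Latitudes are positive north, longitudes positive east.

Leg 1: dist=11262.2 km, bearing=298.5°
Leg 2: dist=3659.3 km, bearing=341.2°
Leg 3: dist=785.4 km, bearing=81.5°
Leg 4: dist=2950.8 km, bearing=234.8°
Leg 5: dist=2739.0 km, bearing=78.0°
Leg 6: dist=12239.3 km, bearing=241.1°
Total: 33636.0 km

Leg 1: φ1=-0.5577322, φ2=0.5238100, Δφ=1.0815421, Δλ=-1.4766602 rad; a=sin²(Δφ/2)+cosφ1·cosφ2·sin²(Δλ/2)=0.5978345900; c=2·atan2(√a, √(1-a))=1.767736101; dist=6371·c=11262.247 ≈ 11262.2 km; running total=11262.2 km
Leg 1 bearing: y=sinΔλ·cosφ2=-0.86208591, x=cosφ1·sinφ2-sinφ1·cosφ2·cosΔλ=0.46746279; θ=atan2(y, x)=-61.5314° <0 so +360° → 298.4686° ≈ 298.5°
Leg 2: φ1=0.5238100, φ2=1.0457699, Δφ=0.5219599, Δλ=-0.3566161 rad; a=sin²(Δφ/2)+cosφ1·cosφ2·sin²(Δλ/2)=0.0802319888; c=2·atan2(√a, √(1-a))=0.574367661; dist=6371·c=3659.296 ≈ 3659.3 km; running total=14921.5 km
Leg 2 bearing: y=sinΔλ·cosφ2=-0.17498410, x=cosφ1·sinφ2-sinφ1·cosφ2·cosΔλ=0.51435380; θ=atan2(y, x)=-18.7884° <0 so +360° → 341.2116° ≈ 341.2°
Leg 3: φ1=1.0457699, φ2=1.0508121, Δφ=0.0050423, Δλ=0.2472870 rad; a=sin²(Δφ/2)+cosφ1·cosφ2·sin²(Δλ/2)=0.0037943568; c=2·atan2(√a, √(1-a))=0.123274744; dist=6371·c=785.383 ≈ 785.4 km; running total=15706.9 km
Leg 3 bearing: y=sinΔλ·cosφ2=0.12162017, x=cosφ1·sinφ2-sinφ1·cosφ2·cosΔλ=0.01812110; θ=atan2(y, x)=81.5254° ≈ 81.5°
Leg 4: φ1=1.0508121, φ2=0.7057309, Δφ=-0.3450813, Δλ=-0.5005971 rad; a=sin²(Δφ/2)+cosφ1·cosφ2·sin²(Δλ/2)=0.0526783198; c=2·atan2(√a, √(1-a))=0.463164006; dist=6371·c=2950.818 ≈ 2950.8 km; running total=18657.7 km
Leg 4 bearing: y=sinΔλ·cosφ2=-0.36530763, x=cosφ1·sinφ2-sinφ1·cosφ2·cosΔλ=-0.25722285; θ=atan2(y, x)=-125.1504° <0 so +360° → 234.8496° ≈ 234.8°
Leg 5: φ1=0.7057309, φ2=0.7150666, Δφ=0.0093358, Δλ=0.5703038 rad; a=sin²(Δφ/2)+cosφ1·cosφ2·sin²(Δλ/2)=0.0454983999; c=2·atan2(√a, √(1-a))=0.429910154; dist=6371·c=2738.958 ≈ 2739.0 km; running total=21396.7 km
Leg 5 bearing: y=sinΔλ·cosφ2=0.40764203, x=cosφ1·sinφ2-sinφ1·cosφ2·cosΔλ=0.08683984; θ=atan2(y, x)=77.9741° ≈ 78.0°
Leg 6: φ1=0.7150666, φ2=-0.6032172, Δφ=-1.3182838, Δλ=-1.5244927 rad; a=sin²(Δφ/2)+cosφ1·cosφ2·sin²(Δλ/2)=0.6715879401; c=2·atan2(√a, √(1-a))=1.921092362; dist=6371·c=12239.279 ≈ 12239.3 km; running total=33636.0 km
Leg 6 bearing: y=sinΔλ·cosφ2=-0.82263212, x=cosφ1·sinφ2-sinφ1·cosφ2·cosΔλ=-0.45332849; θ=atan2(y, x)=-118.8579° <0 so +360° → 241.1421° ≈ 241.1°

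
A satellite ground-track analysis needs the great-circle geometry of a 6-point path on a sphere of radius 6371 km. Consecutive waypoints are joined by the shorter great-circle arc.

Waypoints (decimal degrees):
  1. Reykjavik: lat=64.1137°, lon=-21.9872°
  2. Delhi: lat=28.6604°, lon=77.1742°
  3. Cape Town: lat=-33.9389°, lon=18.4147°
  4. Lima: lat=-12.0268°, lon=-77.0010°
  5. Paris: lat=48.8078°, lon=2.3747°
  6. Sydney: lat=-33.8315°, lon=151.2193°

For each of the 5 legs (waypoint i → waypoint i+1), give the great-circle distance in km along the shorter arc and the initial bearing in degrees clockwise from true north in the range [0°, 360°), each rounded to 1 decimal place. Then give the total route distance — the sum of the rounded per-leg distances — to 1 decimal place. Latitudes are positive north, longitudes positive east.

Leg 1: φ1=1.1189952, φ2=0.5002183, Δφ=-0.6187768, Δλ=1.7306929 rad; a=sin²(Δφ/2)+cosφ1·cosφ2·sin²(Δλ/2)=0.3147507554; c=2·atan2(√a, √(1-a))=1.191250680; dist=6371·c=7589.458 ≈ 7589.5 km; running total=7589.5 km
Leg 1 bearing: y=sinΔλ·cosφ2=0.86628454, x=cosφ1·sinφ2-sinφ1·cosφ2·cosΔλ=0.33508502; θ=atan2(y, x)=68.8532° ≈ 68.9°
Leg 2: φ1=0.5002183, φ2=-0.5923455, Δφ=-1.0925639, Δλ=-1.0255467 rad; a=sin²(Δφ/2)+cosφ1·cosφ2·sin²(Δλ/2)=0.4451091981; c=2·atan2(√a, √(1-a))=1.460793004; dist=6371·c=9306.712 ≈ 9306.7 km; running total=16896.2 km
Leg 2 bearing: y=sinΔλ·cosφ2=-0.70933481, x=cosφ1·sinφ2-sinφ1·cosφ2·cosΔλ=-0.69627015; θ=atan2(y, x)=-134.4675° <0 so +360° → 225.5325° ≈ 225.5°
Leg 3: φ1=-0.5923455, φ2=-0.2099073, Δφ=0.3824383, Δλ=-1.6653181 rad; a=sin²(Δφ/2)+cosφ1·cosφ2·sin²(Δλ/2)=0.4801243633; c=2·atan2(√a, √(1-a))=1.531034577; dist=6371·c=9754.221 ≈ 9754.2 km; running total=26650.4 km
Leg 3 bearing: y=sinΔλ·cosφ2=-0.97368436, x=cosφ1·sinφ2-sinφ1·cosφ2·cosΔλ=-0.22440721; θ=atan2(y, x)=-102.9785° <0 so +360° → 257.0215° ≈ 257.0°
Leg 4: φ1=-0.2099073, φ2=0.8518568, Δφ=1.0617641, Δλ=1.3853673 rad; a=sin²(Δφ/2)+cosφ1·cosφ2·sin²(Δλ/2)=0.5190207274; c=2·atan2(√a, √(1-a))=1.608846963; dist=6371·c=10249.964 ≈ 10250.0 km; running total=36900.4 km
Leg 4 bearing: y=sinΔλ·cosφ2=0.64729703, x=cosφ1·sinφ2-sinφ1·cosφ2·cosΔλ=0.76128799; θ=atan2(y, x)=40.3734° ≈ 40.4°
Leg 5: φ1=0.8518568, φ2=-0.5904711, Δφ=-1.4423279, Δλ=2.5978283 rad; a=sin²(Δφ/2)+cosφ1·cosφ2·sin²(Δλ/2)=0.9435633992; c=2·atan2(√a, √(1-a))=2.661878314; dist=6371·c=16958.827 ≈ 16958.8 km; running total=53859.2 km
Leg 5 bearing: y=sinΔλ·cosφ2=0.42976068, x=cosφ1·sinφ2-sinφ1·cosφ2·cosΔλ=0.16826111; θ=atan2(y, x)=68.6185° ≈ 68.6°

Leg 1: dist=7589.5 km, bearing=68.9°
Leg 2: dist=9306.7 km, bearing=225.5°
Leg 3: dist=9754.2 km, bearing=257.0°
Leg 4: dist=10250.0 km, bearing=40.4°
Leg 5: dist=16958.8 km, bearing=68.6°
Total: 53859.2 km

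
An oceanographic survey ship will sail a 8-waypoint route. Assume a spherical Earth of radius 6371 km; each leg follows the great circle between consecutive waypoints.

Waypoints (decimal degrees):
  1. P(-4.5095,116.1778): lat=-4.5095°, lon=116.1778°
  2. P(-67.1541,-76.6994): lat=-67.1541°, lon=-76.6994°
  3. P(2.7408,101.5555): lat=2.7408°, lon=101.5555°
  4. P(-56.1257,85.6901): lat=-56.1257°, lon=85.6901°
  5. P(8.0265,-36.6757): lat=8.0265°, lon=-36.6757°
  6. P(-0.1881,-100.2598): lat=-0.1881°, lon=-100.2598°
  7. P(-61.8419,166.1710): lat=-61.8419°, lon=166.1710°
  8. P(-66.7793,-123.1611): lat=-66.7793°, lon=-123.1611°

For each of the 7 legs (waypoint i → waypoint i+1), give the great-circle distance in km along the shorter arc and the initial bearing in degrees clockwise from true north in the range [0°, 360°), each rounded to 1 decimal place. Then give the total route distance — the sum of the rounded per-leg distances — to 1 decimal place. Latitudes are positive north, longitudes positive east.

Leg 1: dist=11981.2 km, bearing=174.8°
Leg 2: dist=12851.4 km, bearing=178.1°
Leg 3: dist=6702.4 km, bearing=190.1°
Leg 4: dist=12708.7 km, bearing=246.6°
Leg 5: dist=7104.5 km, bearing=265.8°
Leg 6: dist=10176.3 km, bearing=208.1°
Leg 7: dist=3261.2 km, bearing=130.6°
Total: 64785.7 km

Leg 1: φ1=-0.0787056, φ2=-1.1720602, Δφ=-1.0933545, Δλ=-3.3663422 rad; a=sin²(Δφ/2)+cosφ1·cosφ2·sin²(Δλ/2)=0.6524305931; c=2·atan2(√a, √(1-a))=1.880589001; dist=6371·c=11981.233 ≈ 11981.2 km; running total=11981.2 km
Leg 1 bearing: y=sinΔλ·cosφ2=0.08652714, x=cosφ1·sinφ2-sinφ1·cosφ2·cosΔλ=-0.94845807; θ=atan2(y, x)=174.7874° ≈ 174.8°
Leg 2: φ1=-1.1720602, φ2=0.0478360, Δφ=1.2198961, Δλ=3.1111349 rad; a=sin²(Δφ/2)+cosφ1·cosφ2·sin²(Δλ/2)=0.7158482646; c=2·atan2(√a, √(1-a))=2.017169072; dist=6371·c=12851.384 ≈ 12851.4 km; running total=24832.6 km
Leg 2 bearing: y=sinΔλ·cosφ2=0.03041820, x=cosφ1·sinφ2-sinφ1·cosφ2·cosΔλ=-0.90150587; θ=atan2(y, x)=178.0675° ≈ 178.1°
Leg 3: φ1=0.0478360, φ2=-0.9795783, Δφ=-1.0274142, Δλ=-0.2769035 rad; a=sin²(Δφ/2)+cosφ1·cosφ2·sin²(Δλ/2)=0.2520870312; c=2·atan2(√a, √(1-a))=1.052010674; dist=6371·c=6702.360 ≈ 6702.4 km; running total=31535.0 km
Leg 3 bearing: y=sinΔλ·cosφ2=-0.15237366, x=cosφ1·sinφ2-sinφ1·cosφ2·cosΔλ=-0.85494965; θ=atan2(y, x)=-169.8945° <0 so +360° → 190.1055° ≈ 190.1°
Leg 4: φ1=-0.9795783, φ2=0.1400889, Δφ=1.1196671, Δλ=-2.1356861 rad; a=sin²(Δφ/2)+cosφ1·cosφ2·sin²(Δλ/2)=0.7056908735; c=2·atan2(√a, √(1-a))=1.994765837; dist=6371·c=12708.653 ≈ 12708.7 km; running total=44243.7 km
Leg 4 bearing: y=sinΔλ·cosφ2=-0.83637310, x=cosφ1·sinφ2-sinφ1·cosφ2·cosΔλ=-0.36227765; θ=atan2(y, x)=-113.4200° <0 so +360° → 246.5800° ≈ 246.6°
Leg 5: φ1=0.1400889, φ2=-0.0032830, Δφ=-0.1433718, Δλ=-1.1097519 rad; a=sin²(Δφ/2)+cosφ1·cosφ2·sin²(Δλ/2)=0.2799676551; c=2·atan2(√a, √(1-a))=1.115125614; dist=6371·c=7104.465 ≈ 7104.5 km; running total=51348.2 km
Leg 5 bearing: y=sinΔλ·cosφ2=-0.89558351, x=cosφ1·sinφ2-sinφ1·cosφ2·cosΔλ=-0.06537007; θ=atan2(y, x)=-94.1747° <0 so +360° → 265.8253° ≈ 265.8°
Leg 6: φ1=-0.0032830, φ2=-1.0793448, Δφ=-1.0760618, Δλ=4.6500947 rad; a=sin²(Δφ/2)+cosφ1·cosφ2·sin²(Δλ/2)=0.5132417377; c=2·atan2(√a, √(1-a))=1.597282899; dist=6371·c=10176.289 ≈ 10176.3 km; running total=61524.5 km
Leg 6 bearing: y=sinΔλ·cosφ2=-0.47099081, x=cosφ1·sinφ2-sinφ1·cosφ2·cosΔλ=-0.88174049; θ=atan2(y, x)=-151.8906° <0 so +360° → 208.1094° ≈ 208.1°
Leg 7: φ1=-1.0793448, φ2=-1.1655187, Δφ=-0.0861739, Δλ=-5.0497978 rad; a=sin²(Δφ/2)+cosφ1·cosφ2·sin²(Δλ/2)=0.0640884969; c=2·atan2(√a, √(1-a))=0.511884464; dist=6371·c=3261.216 ≈ 3261.2 km; running total=64785.7 km
Leg 7 bearing: y=sinΔλ·cosφ2=0.37204306, x=cosφ1·sinφ2-sinφ1·cosφ2·cosΔλ=-0.31860415; θ=atan2(y, x)=130.5755° ≈ 130.6°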